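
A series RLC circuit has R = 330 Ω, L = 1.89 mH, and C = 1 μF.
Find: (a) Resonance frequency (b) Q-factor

Step 1 — Resonance condition Im(Z)=0 gives ω₀ = 1/√(LC).
Step 2 — ω₀ = 1/√(0.00189·1e-06) = 2.3e+04 rad/s.
Step 3 — f₀ = ω₀/(2π) = 3661 Hz.
Step 4 — Series Q: Q = ω₀L/R = 2.3e+04·0.00189/330 = 0.1317.

(a) f₀ = 3661 Hz  (b) Q = 0.1317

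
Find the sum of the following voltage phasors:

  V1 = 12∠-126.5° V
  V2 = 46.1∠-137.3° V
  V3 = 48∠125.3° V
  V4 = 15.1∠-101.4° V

Step 1 — Convert each phasor to rectangular form:
  V1 = 12·(cos(-126.5°) + j·sin(-126.5°)) = -7.138 - j9.646 V
  V2 = 46.1·(cos(-137.3°) + j·sin(-137.3°)) = -33.88 - j31.26 V
  V3 = 48·(cos(125.3°) + j·sin(125.3°)) = -27.74 + j39.17 V
  V4 = 15.1·(cos(-101.4°) + j·sin(-101.4°)) = -2.985 - j14.8 V
Step 2 — Sum components: V_total = -71.74 - j16.54 V.
Step 3 — Convert to polar: |V_total| = 73.62 V, ∠V_total = -167.0°.

V_total = 73.62∠-167.0° V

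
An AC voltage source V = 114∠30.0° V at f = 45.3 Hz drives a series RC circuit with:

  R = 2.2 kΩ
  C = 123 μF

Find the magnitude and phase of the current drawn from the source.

Step 1 — Angular frequency: ω = 2π·f = 2π·45.3 = 284.6 rad/s.
Step 2 — Component impedances:
  R: Z = R = 2200 Ω
  C: Z = 1/(jωC) = -j/(ω·C) = 0 - j28.56 Ω
Step 3 — Series combination: Z_total = R + C = 2200 - j28.56 Ω = 2200∠-0.7° Ω.
Step 4 — Source phasor: V = 114∠30.0° V = 98.73 + j57 V.
Step 5 — Ohm's law: I = V / Z_total = (98.73 + j57) / (2200 - j28.56) = 0.04453 + j0.02649 A.
Step 6 — Convert to polar: |I| = 0.05181 A, ∠I = 30.7°.

I = 0.05181∠30.7° A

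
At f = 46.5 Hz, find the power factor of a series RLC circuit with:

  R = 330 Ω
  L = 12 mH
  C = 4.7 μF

Step 1 — Angular frequency: ω = 2π·f = 2π·46.5 = 292.2 rad/s.
Step 2 — Component impedances:
  R: Z = R = 330 Ω
  L: Z = jωL = j·292.2·0.012 = 0 + j3.506 Ω
  C: Z = 1/(jωC) = -j/(ω·C) = 0 - j728.2 Ω
Step 3 — Series combination: Z_total = R + L + C = 330 - j724.7 Ω = 796.3∠-65.5° Ω.
Step 4 — Power factor: PF = cos(φ) = Re(Z)/|Z| = 330/796.3 = 0.4144.
Step 5 — Type: Im(Z) = -724.7 ⇒ leading (phase φ = -65.5°).

PF = 0.4144 (leading, φ = -65.5°)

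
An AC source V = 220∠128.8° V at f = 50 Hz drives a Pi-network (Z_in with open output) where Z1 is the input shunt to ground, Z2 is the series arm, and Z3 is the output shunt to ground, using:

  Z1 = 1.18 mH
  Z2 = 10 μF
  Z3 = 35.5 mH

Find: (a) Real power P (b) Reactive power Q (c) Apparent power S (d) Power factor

Step 1 — Angular frequency: ω = 2π·f = 2π·50 = 314.2 rad/s.
Step 2 — Component impedances:
  Z1: Z = jωL = j·314.2·0.00118 = 0 + j0.3707 Ω
  Z2: Z = 1/(jωC) = -j/(ω·C) = 0 - j318.3 Ω
  Z3: Z = jωL = j·314.2·0.0355 = 0 + j11.15 Ω
Step 3 — With open output, the series arm Z2 and the output shunt Z3 appear in series to ground: Z2 + Z3 = 0 - j307.2 Ω.
Step 4 — Parallel with input shunt Z1: Z_in = Z1 || (Z2 + Z3) = 0 + j0.3712 Ω = 0.3712∠90.0° Ω.
Step 5 — Source phasor: V = 220∠128.8° V = -137.9 + j171.5 V.
Step 6 — Current: I = V / Z = 461.9 + j371.4 A = 592.7∠38.8° A.
Step 7 — Complex power: S = V·I* = 0 + j1.304e+05 VA.
Step 8 — Real power: P = Re(S) = 0 W.
Step 9 — Reactive power: Q = Im(S) = 1.304e+05 VAR.
Step 10 — Apparent power: |S| = 1.304e+05 VA.
Step 11 — Power factor: PF = P/|S| = 0 (lagging).

(a) P = 0 W  (b) Q = 1.304e+05 VAR  (c) S = 1.304e+05 VA  (d) PF = 0 (lagging)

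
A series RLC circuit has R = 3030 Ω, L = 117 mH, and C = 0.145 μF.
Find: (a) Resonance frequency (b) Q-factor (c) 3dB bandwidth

Step 1 — Resonance: ω₀ = 1/√(LC) = 1/√(0.117·1.45e-07) = 7678 rad/s.
Step 2 — f₀ = ω₀/(2π) = 1222 Hz.
Step 3 — Series Q: Q = ω₀L/R = 7678·0.117/3030 = 0.2965.
Step 4 — Bandwidth: Δω = ω₀/Q = 2.59e+04 rad/s; BW = Δω/(2π) = 4122 Hz.

(a) f₀ = 1222 Hz  (b) Q = 0.2965  (c) BW = 4122 Hz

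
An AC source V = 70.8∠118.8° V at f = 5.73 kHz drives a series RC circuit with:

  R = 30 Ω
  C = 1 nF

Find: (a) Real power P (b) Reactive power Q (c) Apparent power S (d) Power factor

Step 1 — Angular frequency: ω = 2π·f = 2π·5730 = 3.6e+04 rad/s.
Step 2 — Component impedances:
  R: Z = R = 30 Ω
  C: Z = 1/(jωC) = -j/(ω·C) = 0 - j2.778e+04 Ω
Step 3 — Series combination: Z_total = R + C = 30 - j2.778e+04 Ω = 2.778e+04∠-89.9° Ω.
Step 4 — Source phasor: V = 70.8∠118.8° V = -34.11 + j62.04 V.
Step 5 — Current: I = V / Z = -0.002235 - j0.001226 A = 0.002549∠-151.3° A.
Step 6 — Complex power: S = V·I* = 0.0001949 - j0.1805 VA.
Step 7 — Real power: P = Re(S) = 0.0001949 W.
Step 8 — Reactive power: Q = Im(S) = -0.1805 VAR.
Step 9 — Apparent power: |S| = 0.1805 VA.
Step 10 — Power factor: PF = P/|S| = 0.00108 (leading).

(a) P = 0.0001949 W  (b) Q = -0.1805 VAR  (c) S = 0.1805 VA  (d) PF = 0.00108 (leading)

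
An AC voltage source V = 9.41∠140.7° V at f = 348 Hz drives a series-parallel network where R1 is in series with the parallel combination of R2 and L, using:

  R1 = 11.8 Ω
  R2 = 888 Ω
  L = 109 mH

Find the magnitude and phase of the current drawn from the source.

Step 1 — Angular frequency: ω = 2π·f = 2π·348 = 2187 rad/s.
Step 2 — Component impedances:
  R1: Z = R = 11.8 Ω
  R2: Z = R = 888 Ω
  L: Z = jωL = j·2187·0.109 = 0 + j238.3 Ω
Step 3 — Parallel branch: R2 || L = 1/(1/R2 + 1/L) = 59.67 + j222.3 Ω.
Step 4 — Series with R1: Z_total = R1 + (R2 || L) = 71.47 + j222.3 Ω = 233.5∠72.2° Ω.
Step 5 — Source phasor: V = 9.41∠140.7° V = -7.282 + j5.96 V.
Step 6 — Ohm's law: I = V / Z_total = (-7.282 + j5.96) / (71.47 + j222.3) = 0.01475 + j0.0375 A.
Step 7 — Convert to polar: |I| = 0.0403 A, ∠I = 68.5°.

I = 0.0403∠68.5° A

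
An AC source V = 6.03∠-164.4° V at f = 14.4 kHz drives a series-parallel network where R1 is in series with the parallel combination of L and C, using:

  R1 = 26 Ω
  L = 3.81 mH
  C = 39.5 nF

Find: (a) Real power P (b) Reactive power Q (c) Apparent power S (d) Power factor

Step 1 — Angular frequency: ω = 2π·f = 2π·1.44e+04 = 9.048e+04 rad/s.
Step 2 — Component impedances:
  R1: Z = R = 26 Ω
  L: Z = jωL = j·9.048e+04·0.00381 = 0 + j344.7 Ω
  C: Z = 1/(jωC) = -j/(ω·C) = 0 - j279.8 Ω
Step 3 — Parallel branch: L || C = 1/(1/L + 1/C) = 0 - j1486 Ω.
Step 4 — Series with R1: Z_total = R1 + (L || C) = 26 - j1486 Ω = 1486∠-89.0° Ω.
Step 5 — Source phasor: V = 6.03∠-164.4° V = -5.808 - j1.622 V.
Step 6 — Current: I = V / Z = 0.001023 - j0.003926 A = 0.004057∠-75.4° A.
Step 7 — Complex power: S = V·I* = 0.000428 - j0.02446 VA.
Step 8 — Real power: P = Re(S) = 0.000428 W.
Step 9 — Reactive power: Q = Im(S) = -0.02446 VAR.
Step 10 — Apparent power: |S| = 0.02447 VA.
Step 11 — Power factor: PF = P/|S| = 0.01749 (leading).

(a) P = 0.000428 W  (b) Q = -0.02446 VAR  (c) S = 0.02447 VA  (d) PF = 0.01749 (leading)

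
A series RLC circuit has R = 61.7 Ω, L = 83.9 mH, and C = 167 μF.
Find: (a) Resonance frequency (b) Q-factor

Step 1 — Resonance condition Im(Z)=0 gives ω₀ = 1/√(LC).
Step 2 — ω₀ = 1/√(0.0839·0.000167) = 267.2 rad/s.
Step 3 — f₀ = ω₀/(2π) = 42.52 Hz.
Step 4 — Series Q: Q = ω₀L/R = 267.2·0.0839/61.7 = 0.3633.

(a) f₀ = 42.52 Hz  (b) Q = 0.3633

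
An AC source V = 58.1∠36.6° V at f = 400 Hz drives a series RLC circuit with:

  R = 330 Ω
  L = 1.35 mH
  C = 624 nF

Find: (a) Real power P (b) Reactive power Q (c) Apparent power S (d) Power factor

Step 1 — Angular frequency: ω = 2π·f = 2π·400 = 2513 rad/s.
Step 2 — Component impedances:
  R: Z = R = 330 Ω
  L: Z = jωL = j·2513·0.00135 = 0 + j3.393 Ω
  C: Z = 1/(jωC) = -j/(ω·C) = 0 - j637.6 Ω
Step 3 — Series combination: Z_total = R + L + C = 330 - j634.2 Ω = 715∠-62.5° Ω.
Step 4 — Source phasor: V = 58.1∠36.6° V = 46.64 + j34.64 V.
Step 5 — Current: I = V / Z = -0.01287 + j0.08024 A = 0.08126∠99.1° A.
Step 6 — Complex power: S = V·I* = 2.179 - j4.188 VA.
Step 7 — Real power: P = Re(S) = 2.179 W.
Step 8 — Reactive power: Q = Im(S) = -4.188 VAR.
Step 9 — Apparent power: |S| = 4.721 VA.
Step 10 — Power factor: PF = P/|S| = 0.4616 (leading).

(a) P = 2.179 W  (b) Q = -4.188 VAR  (c) S = 4.721 VA  (d) PF = 0.4616 (leading)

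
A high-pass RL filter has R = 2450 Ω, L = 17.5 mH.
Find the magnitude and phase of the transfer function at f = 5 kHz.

Step 1 — Angular frequency: ω = 2π·5000 = 3.142e+04 rad/s.
Step 2 — Transfer function: H(jω) = jωL/(R + jωL).
Step 3 — Numerator jωL = j·549.8; denominator R + jωL = 2450 + j549.8.
Step 4 — H = 0.04794 + j0.2136.
Step 5 — Magnitude: |H| = 0.219 (-13.2 dB); phase: φ = 77.4°.

|H| = 0.219 (-13.2 dB), φ = 77.4°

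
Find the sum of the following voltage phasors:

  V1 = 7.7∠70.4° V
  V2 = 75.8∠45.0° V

Step 1 — Convert each phasor to rectangular form:
  V1 = 7.7·(cos(70.4°) + j·sin(70.4°)) = 2.583 + j7.254 V
  V2 = 75.8·(cos(45.0°) + j·sin(45.0°)) = 53.6 + j53.6 V
Step 2 — Sum components: V_total = 56.18 + j60.85 V.
Step 3 — Convert to polar: |V_total| = 82.82 V, ∠V_total = 47.3°.

V_total = 82.82∠47.3° V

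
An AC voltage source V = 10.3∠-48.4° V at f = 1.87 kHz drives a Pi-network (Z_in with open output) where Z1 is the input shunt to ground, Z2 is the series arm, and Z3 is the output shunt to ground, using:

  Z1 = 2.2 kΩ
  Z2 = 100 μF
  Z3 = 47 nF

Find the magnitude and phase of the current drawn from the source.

Step 1 — Angular frequency: ω = 2π·f = 2π·1870 = 1.175e+04 rad/s.
Step 2 — Component impedances:
  Z1: Z = R = 2200 Ω
  Z2: Z = 1/(jωC) = -j/(ω·C) = 0 - j0.8511 Ω
  Z3: Z = 1/(jωC) = -j/(ω·C) = 0 - j1811 Ω
Step 3 — With open output, the series arm Z2 and the output shunt Z3 appear in series to ground: Z2 + Z3 = 0 - j1812 Ω.
Step 4 — Parallel with input shunt Z1: Z_in = Z1 || (Z2 + Z3) = 889 - j1080 Ω = 1399∠-50.5° Ω.
Step 5 — Source phasor: V = 10.3∠-48.4° V = 6.838 - j7.702 V.
Step 6 — Ohm's law: I = V / Z_total = (6.838 - j7.702) / (889 - j1080) = 0.00736 + j0.0002736 A.
Step 7 — Convert to polar: |I| = 0.007365 A, ∠I = 2.1°.

I = 0.007365∠2.1° A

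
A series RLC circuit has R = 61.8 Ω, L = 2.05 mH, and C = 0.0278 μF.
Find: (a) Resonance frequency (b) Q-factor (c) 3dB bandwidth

Step 1 — Resonance condition Im(Z)=0 gives ω₀ = 1/√(LC).
Step 2 — ω₀ = 1/√(0.00205·2.78e-08) = 1.325e+05 rad/s.
Step 3 — f₀ = ω₀/(2π) = 2.108e+04 Hz.
Step 4 — Series Q: Q = ω₀L/R = 1.325e+05·0.00205/61.8 = 4.394.
Step 5 — 3dB bandwidth: Δω = ω₀/Q = 3.015e+04 rad/s; BW = Δω/(2π) = 4798 Hz.

(a) f₀ = 2.108e+04 Hz  (b) Q = 4.394  (c) BW = 4798 Hz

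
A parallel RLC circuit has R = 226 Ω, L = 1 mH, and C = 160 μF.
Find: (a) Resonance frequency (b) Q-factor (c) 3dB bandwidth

Step 1 — Resonance: ω₀ = 1/√(LC) = 1/√(0.001·0.00016) = 2500 rad/s.
Step 2 — f₀ = ω₀/(2π) = 397.9 Hz.
Step 3 — Parallel Q: Q = R/(ω₀L) = 226/(2500·0.001) = 90.4.
Step 4 — Bandwidth: Δω = ω₀/Q = 27.65 rad/s; BW = Δω/(2π) = 4.401 Hz.

(a) f₀ = 397.9 Hz  (b) Q = 90.4  (c) BW = 4.401 Hz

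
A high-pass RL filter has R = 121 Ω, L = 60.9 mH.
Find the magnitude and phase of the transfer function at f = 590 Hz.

Step 1 — Angular frequency: ω = 2π·590 = 3707 rad/s.
Step 2 — Transfer function: H(jω) = jωL/(R + jωL).
Step 3 — Numerator jωL = j·225.8; denominator R + jωL = 121 + j225.8.
Step 4 — H = 0.7768 + j0.4164.
Step 5 — Magnitude: |H| = 0.8814 (-1.1 dB); phase: φ = 28.2°.

|H| = 0.8814 (-1.1 dB), φ = 28.2°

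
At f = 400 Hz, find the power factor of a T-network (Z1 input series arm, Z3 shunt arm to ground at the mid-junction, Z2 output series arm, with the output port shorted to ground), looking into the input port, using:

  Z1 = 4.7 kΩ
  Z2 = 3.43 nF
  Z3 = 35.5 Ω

Step 1 — Angular frequency: ω = 2π·f = 2π·400 = 2513 rad/s.
Step 2 — Component impedances:
  Z1: Z = R = 4700 Ω
  Z2: Z = 1/(jωC) = -j/(ω·C) = 0 - j1.16e+05 Ω
  Z3: Z = R = 35.5 Ω
Step 3 — With the output port shorted to ground, the output series arm Z2 runs from the junction to ground; the shunt arm Z3 also runs from the junction to ground. They appear in parallel: Z3 || Z2 = 35.5 - j0.01086 Ω.
Step 4 — Series with input arm Z1: Z_in = Z1 + (Z3 || Z2) = 4735 - j0.01086 Ω = 4735∠-0.0° Ω.
Step 5 — Power factor: PF = cos(φ) = Re(Z)/|Z| = 4735/4735 = 1.
Step 6 — Type: Im(Z) = -0.01086 ⇒ leading (phase φ = -0.0°).

PF = 1 (leading, φ = -0.0°)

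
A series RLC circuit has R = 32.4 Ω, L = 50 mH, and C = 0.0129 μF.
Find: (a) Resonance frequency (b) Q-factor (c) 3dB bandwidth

Step 1 — Resonance condition Im(Z)=0 gives ω₀ = 1/√(LC).
Step 2 — ω₀ = 1/√(0.05·1.29e-08) = 3.937e+04 rad/s.
Step 3 — f₀ = ω₀/(2π) = 6267 Hz.
Step 4 — Series Q: Q = ω₀L/R = 3.937e+04·0.05/32.4 = 60.76.
Step 5 — 3dB bandwidth: Δω = ω₀/Q = 648 rad/s; BW = Δω/(2π) = 103.1 Hz.

(a) f₀ = 6267 Hz  (b) Q = 60.76  (c) BW = 103.1 Hz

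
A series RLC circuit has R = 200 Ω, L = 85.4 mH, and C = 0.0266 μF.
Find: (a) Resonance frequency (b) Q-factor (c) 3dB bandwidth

Step 1 — Resonance condition Im(Z)=0 gives ω₀ = 1/√(LC).
Step 2 — ω₀ = 1/√(0.0854·2.66e-08) = 2.098e+04 rad/s.
Step 3 — f₀ = ω₀/(2π) = 3339 Hz.
Step 4 — Series Q: Q = ω₀L/R = 2.098e+04·0.0854/200 = 8.959.
Step 5 — 3dB bandwidth: Δω = ω₀/Q = 2342 rad/s; BW = Δω/(2π) = 372.7 Hz.

(a) f₀ = 3339 Hz  (b) Q = 8.959  (c) BW = 372.7 Hz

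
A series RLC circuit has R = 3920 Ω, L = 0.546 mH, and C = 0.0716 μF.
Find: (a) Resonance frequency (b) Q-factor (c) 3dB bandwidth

Step 1 — Resonance: ω₀ = 1/√(LC) = 1/√(0.000546·7.16e-08) = 1.599e+05 rad/s.
Step 2 — f₀ = ω₀/(2π) = 2.545e+04 Hz.
Step 3 — Series Q: Q = ω₀L/R = 1.599e+05·0.000546/3920 = 0.02228.
Step 4 — Bandwidth: Δω = ω₀/Q = 7.179e+06 rad/s; BW = Δω/(2π) = 1.143e+06 Hz.

(a) f₀ = 2.545e+04 Hz  (b) Q = 0.02228  (c) BW = 1.143e+06 Hz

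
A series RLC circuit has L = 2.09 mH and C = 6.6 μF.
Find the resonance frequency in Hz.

Step 1 — Resonance condition Im(Z)=0 gives ω₀ = 1/√(LC).
Step 2 — ω₀ = 1/√(0.00209·6.6e-06) = 8514 rad/s.
Step 3 — f₀ = ω₀/(2π) = 1355 Hz.

f₀ = 1355 Hz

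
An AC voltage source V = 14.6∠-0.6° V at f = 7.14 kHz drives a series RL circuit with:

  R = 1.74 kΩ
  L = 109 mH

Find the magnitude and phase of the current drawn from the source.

Step 1 — Angular frequency: ω = 2π·f = 2π·7140 = 4.486e+04 rad/s.
Step 2 — Component impedances:
  R: Z = R = 1740 Ω
  L: Z = jωL = j·4.486e+04·0.109 = 0 + j4890 Ω
Step 3 — Series combination: Z_total = R + L = 1740 + j4890 Ω = 5190∠70.4° Ω.
Step 4 — Source phasor: V = 14.6∠-0.6° V = 14.6 - j0.1529 V.
Step 5 — Ohm's law: I = V / Z_total = (14.6 - j0.1529) / (1740 + j4890) = 0.0009152 - j0.00266 A.
Step 6 — Convert to polar: |I| = 0.002813 A, ∠I = -71.0°.

I = 0.002813∠-71.0° A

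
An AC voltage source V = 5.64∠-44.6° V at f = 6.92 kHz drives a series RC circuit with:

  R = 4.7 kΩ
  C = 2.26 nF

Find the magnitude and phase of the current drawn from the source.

Step 1 — Angular frequency: ω = 2π·f = 2π·6920 = 4.348e+04 rad/s.
Step 2 — Component impedances:
  R: Z = R = 4700 Ω
  C: Z = 1/(jωC) = -j/(ω·C) = 0 - j1.018e+04 Ω
Step 3 — Series combination: Z_total = R + C = 4700 - j1.018e+04 Ω = 1.121e+04∠-65.2° Ω.
Step 4 — Source phasor: V = 5.64∠-44.6° V = 4.016 - j3.96 V.
Step 5 — Ohm's law: I = V / Z_total = (4.016 - j3.96) / (4700 - j1.018e+04) = 0.0004709 + j0.0001771 A.
Step 6 — Convert to polar: |I| = 0.0005031 A, ∠I = 20.6°.

I = 0.0005031∠20.6° A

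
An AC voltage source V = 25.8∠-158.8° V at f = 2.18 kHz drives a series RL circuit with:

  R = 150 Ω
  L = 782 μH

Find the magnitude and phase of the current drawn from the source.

Step 1 — Angular frequency: ω = 2π·f = 2π·2180 = 1.37e+04 rad/s.
Step 2 — Component impedances:
  R: Z = R = 150 Ω
  L: Z = jωL = j·1.37e+04·0.000782 = 0 + j10.71 Ω
Step 3 — Series combination: Z_total = R + L = 150 + j10.71 Ω = 150.4∠4.1° Ω.
Step 4 — Source phasor: V = 25.8∠-158.8° V = -24.05 - j9.33 V.
Step 5 — Ohm's law: I = V / Z_total = (-24.05 - j9.33) / (150 + j10.71) = -0.164 - j0.05049 A.
Step 6 — Convert to polar: |I| = 0.1716 A, ∠I = -162.9°.

I = 0.1716∠-162.9° A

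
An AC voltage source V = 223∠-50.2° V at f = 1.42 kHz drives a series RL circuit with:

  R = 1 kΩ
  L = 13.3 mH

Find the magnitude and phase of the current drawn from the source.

Step 1 — Angular frequency: ω = 2π·f = 2π·1420 = 8922 rad/s.
Step 2 — Component impedances:
  R: Z = R = 1000 Ω
  L: Z = jωL = j·8922·0.0133 = 0 + j118.7 Ω
Step 3 — Series combination: Z_total = R + L = 1000 + j118.7 Ω = 1007∠6.8° Ω.
Step 4 — Source phasor: V = 223∠-50.2° V = 142.7 - j171.3 V.
Step 5 — Ohm's law: I = V / Z_total = (142.7 - j171.3) / (1000 + j118.7) = 0.1207 - j0.1857 A.
Step 6 — Convert to polar: |I| = 0.2214 A, ∠I = -57.0°.

I = 0.2214∠-57.0° A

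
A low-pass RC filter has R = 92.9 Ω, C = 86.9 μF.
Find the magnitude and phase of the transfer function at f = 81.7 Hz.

Step 1 — Angular frequency: ω = 2π·81.7 = 513.3 rad/s.
Step 2 — Transfer function: H(jω) = 1/(1 + jωRC).
Step 3 — Denominator: 1 + jωRC = 1 + j·513.3·92.9·8.69e-05 = 1 + j4.144.
Step 4 — H = 0.05502 - j0.228.
Step 5 — Magnitude: |H| = 0.2346 (-12.6 dB); phase: φ = -76.4°.

|H| = 0.2346 (-12.6 dB), φ = -76.4°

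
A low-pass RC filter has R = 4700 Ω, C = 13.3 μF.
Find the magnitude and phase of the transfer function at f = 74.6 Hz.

Step 1 — Angular frequency: ω = 2π·74.6 = 468.7 rad/s.
Step 2 — Transfer function: H(jω) = 1/(1 + jωRC).
Step 3 — Denominator: 1 + jωRC = 1 + j·468.7·4700·1.33e-05 = 1 + j29.3.
Step 4 — H = 0.001163 - j0.03409.
Step 5 — Magnitude: |H| = 0.03411 (-29.3 dB); phase: φ = -88.0°.

|H| = 0.03411 (-29.3 dB), φ = -88.0°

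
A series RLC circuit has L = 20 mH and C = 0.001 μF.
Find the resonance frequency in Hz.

Step 1 — Resonance condition Im(Z)=0 gives ω₀ = 1/√(LC).
Step 2 — ω₀ = 1/√(0.02·1e-09) = 2.236e+05 rad/s.
Step 3 — f₀ = ω₀/(2π) = 3.559e+04 Hz.

f₀ = 3.559e+04 Hz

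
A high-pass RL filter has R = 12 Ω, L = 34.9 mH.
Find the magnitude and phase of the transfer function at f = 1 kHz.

Step 1 — Angular frequency: ω = 2π·1000 = 6283 rad/s.
Step 2 — Transfer function: H(jω) = jωL/(R + jωL).
Step 3 — Numerator jωL = j·219.3; denominator R + jωL = 12 + j219.3.
Step 4 — H = 0.997 + j0.05456.
Step 5 — Magnitude: |H| = 0.9985 (-0.0 dB); phase: φ = 3.1°.

|H| = 0.9985 (-0.0 dB), φ = 3.1°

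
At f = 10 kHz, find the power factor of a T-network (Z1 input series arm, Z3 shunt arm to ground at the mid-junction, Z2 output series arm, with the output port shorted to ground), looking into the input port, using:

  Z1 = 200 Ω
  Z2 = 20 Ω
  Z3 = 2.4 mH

Step 1 — Angular frequency: ω = 2π·f = 2π·1e+04 = 6.283e+04 rad/s.
Step 2 — Component impedances:
  Z1: Z = R = 200 Ω
  Z2: Z = R = 20 Ω
  Z3: Z = jωL = j·6.283e+04·0.0024 = 0 + j150.8 Ω
Step 3 — With the output port shorted to ground, the output series arm Z2 runs from the junction to ground; the shunt arm Z3 also runs from the junction to ground. They appear in parallel: Z3 || Z2 = 19.65 + j2.607 Ω.
Step 4 — Series with input arm Z1: Z_in = Z1 + (Z3 || Z2) = 219.7 + j2.607 Ω = 219.7∠0.7° Ω.
Step 5 — Power factor: PF = cos(φ) = Re(Z)/|Z| = 219.65/219.67 = 0.9999.
Step 6 — Type: Im(Z) = 2.607 ⇒ lagging (phase φ = 0.7°).

PF = 0.9999 (lagging, φ = 0.7°)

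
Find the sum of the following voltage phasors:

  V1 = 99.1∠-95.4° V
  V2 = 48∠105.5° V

Step 1 — Convert each phasor to rectangular form:
  V1 = 99.1·(cos(-95.4°) + j·sin(-95.4°)) = -9.326 - j98.66 V
  V2 = 48·(cos(105.5°) + j·sin(105.5°)) = -12.83 + j46.25 V
Step 2 — Sum components: V_total = -22.15 - j52.41 V.
Step 3 — Convert to polar: |V_total| = 56.9 V, ∠V_total = -112.9°.

V_total = 56.9∠-112.9° V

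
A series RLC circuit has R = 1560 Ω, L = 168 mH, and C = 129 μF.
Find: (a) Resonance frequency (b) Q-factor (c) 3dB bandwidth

Step 1 — Resonance condition Im(Z)=0 gives ω₀ = 1/√(LC).
Step 2 — ω₀ = 1/√(0.168·0.000129) = 214.8 rad/s.
Step 3 — f₀ = ω₀/(2π) = 34.19 Hz.
Step 4 — Series Q: Q = ω₀L/R = 214.8·0.168/1560 = 0.02313.
Step 5 — 3dB bandwidth: Δω = ω₀/Q = 9286 rad/s; BW = Δω/(2π) = 1478 Hz.

(a) f₀ = 34.19 Hz  (b) Q = 0.02313  (c) BW = 1478 Hz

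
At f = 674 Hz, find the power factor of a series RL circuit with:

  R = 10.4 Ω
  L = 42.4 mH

Step 1 — Angular frequency: ω = 2π·f = 2π·674 = 4235 rad/s.
Step 2 — Component impedances:
  R: Z = R = 10.4 Ω
  L: Z = jωL = j·4235·0.0424 = 0 + j179.6 Ω
Step 3 — Series combination: Z_total = R + L = 10.4 + j179.6 Ω = 179.9∠86.7° Ω.
Step 4 — Power factor: PF = cos(φ) = Re(Z)/|Z| = 10.4/179.86 = 0.05782.
Step 5 — Type: Im(Z) = 179.6 ⇒ lagging (phase φ = 86.7°).

PF = 0.05782 (lagging, φ = 86.7°)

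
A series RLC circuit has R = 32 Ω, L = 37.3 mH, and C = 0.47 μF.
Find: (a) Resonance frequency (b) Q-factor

Step 1 — Resonance condition Im(Z)=0 gives ω₀ = 1/√(LC).
Step 2 — ω₀ = 1/√(0.0373·4.7e-07) = 7553 rad/s.
Step 3 — f₀ = ω₀/(2π) = 1202 Hz.
Step 4 — Series Q: Q = ω₀L/R = 7553·0.0373/32 = 8.804.

(a) f₀ = 1202 Hz  (b) Q = 8.804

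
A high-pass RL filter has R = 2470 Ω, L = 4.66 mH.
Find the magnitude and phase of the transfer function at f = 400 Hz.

Step 1 — Angular frequency: ω = 2π·400 = 2513 rad/s.
Step 2 — Transfer function: H(jω) = jωL/(R + jωL).
Step 3 — Numerator jωL = j·11.71; denominator R + jωL = 2470 + j11.71.
Step 4 — H = 2.248e-05 + j0.004742.
Step 5 — Magnitude: |H| = 0.004742 (-46.5 dB); phase: φ = 89.7°.

|H| = 0.004742 (-46.5 dB), φ = 89.7°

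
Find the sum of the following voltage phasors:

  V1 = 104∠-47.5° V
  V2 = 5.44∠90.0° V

Step 1 — Convert each phasor to rectangular form:
  V1 = 104·(cos(-47.5°) + j·sin(-47.5°)) = 70.26 - j76.68 V
  V2 = 5.44·(cos(90.0°) + j·sin(90.0°)) = 0 + j5.44 V
Step 2 — Sum components: V_total = 70.26 - j71.24 V.
Step 3 — Convert to polar: |V_total| = 100.1 V, ∠V_total = -45.4°.

V_total = 100.1∠-45.4° V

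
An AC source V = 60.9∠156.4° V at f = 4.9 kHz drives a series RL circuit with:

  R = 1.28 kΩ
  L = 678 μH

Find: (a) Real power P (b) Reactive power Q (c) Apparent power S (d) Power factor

Step 1 — Angular frequency: ω = 2π·f = 2π·4900 = 3.079e+04 rad/s.
Step 2 — Component impedances:
  R: Z = R = 1280 Ω
  L: Z = jωL = j·3.079e+04·0.000678 = 0 + j20.87 Ω
Step 3 — Series combination: Z_total = R + L = 1280 + j20.87 Ω = 1280∠0.9° Ω.
Step 4 — Source phasor: V = 60.9∠156.4° V = -55.81 + j24.38 V.
Step 5 — Current: I = V / Z = -0.04328 + j0.01975 A = 0.04757∠155.5° A.
Step 6 — Complex power: S = V·I* = 2.897 + j0.04724 VA.
Step 7 — Real power: P = Re(S) = 2.897 W.
Step 8 — Reactive power: Q = Im(S) = 0.04724 VAR.
Step 9 — Apparent power: |S| = 2.897 VA.
Step 10 — Power factor: PF = P/|S| = 0.9999 (lagging).

(a) P = 2.897 W  (b) Q = 0.04724 VAR  (c) S = 2.897 VA  (d) PF = 0.9999 (lagging)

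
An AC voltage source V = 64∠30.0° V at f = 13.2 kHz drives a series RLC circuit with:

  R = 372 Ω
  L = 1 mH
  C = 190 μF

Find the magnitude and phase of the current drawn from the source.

Step 1 — Angular frequency: ω = 2π·f = 2π·1.32e+04 = 8.294e+04 rad/s.
Step 2 — Component impedances:
  R: Z = R = 372 Ω
  L: Z = jωL = j·8.294e+04·0.001 = 0 + j82.94 Ω
  C: Z = 1/(jωC) = -j/(ω·C) = 0 - j0.06346 Ω
Step 3 — Series combination: Z_total = R + L + C = 372 + j82.87 Ω = 381.1∠12.6° Ω.
Step 4 — Source phasor: V = 64∠30.0° V = 55.43 + j32 V.
Step 5 — Ohm's law: I = V / Z_total = (55.43 + j32) / (372 + j82.87) = 0.1602 + j0.05033 A.
Step 6 — Convert to polar: |I| = 0.1679 A, ∠I = 17.4°.

I = 0.1679∠17.4° A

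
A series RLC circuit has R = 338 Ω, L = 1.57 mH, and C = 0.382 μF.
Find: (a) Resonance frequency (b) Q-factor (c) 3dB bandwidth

Step 1 — Resonance condition Im(Z)=0 gives ω₀ = 1/√(LC).
Step 2 — ω₀ = 1/√(0.00157·3.82e-07) = 4.083e+04 rad/s.
Step 3 — f₀ = ω₀/(2π) = 6499 Hz.
Step 4 — Series Q: Q = ω₀L/R = 4.083e+04·0.00157/338 = 0.1897.
Step 5 — 3dB bandwidth: Δω = ω₀/Q = 2.153e+05 rad/s; BW = Δω/(2π) = 3.426e+04 Hz.

(a) f₀ = 6499 Hz  (b) Q = 0.1897  (c) BW = 3.426e+04 Hz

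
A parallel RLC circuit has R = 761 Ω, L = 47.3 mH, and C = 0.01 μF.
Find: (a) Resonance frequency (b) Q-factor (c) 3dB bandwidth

Step 1 — Resonance: ω₀ = 1/√(LC) = 1/√(0.0473·1e-08) = 4.598e+04 rad/s.
Step 2 — f₀ = ω₀/(2π) = 7318 Hz.
Step 3 — Parallel Q: Q = R/(ω₀L) = 761/(4.598e+04·0.0473) = 0.3499.
Step 4 — Bandwidth: Δω = ω₀/Q = 1.314e+05 rad/s; BW = Δω/(2π) = 2.091e+04 Hz.

(a) f₀ = 7318 Hz  (b) Q = 0.3499  (c) BW = 2.091e+04 Hz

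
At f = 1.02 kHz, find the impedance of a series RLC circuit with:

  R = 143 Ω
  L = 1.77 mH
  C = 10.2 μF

Step 1 — Angular frequency: ω = 2π·f = 2π·1020 = 6409 rad/s.
Step 2 — Component impedances:
  R: Z = R = 143 Ω
  L: Z = jωL = j·6409·0.00177 = 0 + j11.34 Ω
  C: Z = 1/(jωC) = -j/(ω·C) = 0 - j15.3 Ω
Step 3 — Series combination: Z_total = R + L + C = 143 - j3.954 Ω = 143.1∠-1.6° Ω.

Z = 143 - j3.954 Ω = 143.1∠-1.6° Ω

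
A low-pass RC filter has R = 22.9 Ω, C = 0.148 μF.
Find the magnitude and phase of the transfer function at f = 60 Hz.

Step 1 — Angular frequency: ω = 2π·60 = 377 rad/s.
Step 2 — Transfer function: H(jω) = 1/(1 + jωRC).
Step 3 — Denominator: 1 + jωRC = 1 + j·377·22.9·1.48e-07 = 1 + j0.001278.
Step 4 — H = 1 - j0.001278.
Step 5 — Magnitude: |H| = 1 (-0.0 dB); phase: φ = -0.1°.

|H| = 1 (-0.0 dB), φ = -0.1°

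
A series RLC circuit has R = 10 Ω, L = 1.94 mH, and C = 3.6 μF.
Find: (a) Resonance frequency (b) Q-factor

Step 1 — Resonance condition Im(Z)=0 gives ω₀ = 1/√(LC).
Step 2 — ω₀ = 1/√(0.00194·3.6e-06) = 1.197e+04 rad/s.
Step 3 — f₀ = ω₀/(2π) = 1904 Hz.
Step 4 — Series Q: Q = ω₀L/R = 1.197e+04·0.00194/10 = 2.321.

(a) f₀ = 1904 Hz  (b) Q = 2.321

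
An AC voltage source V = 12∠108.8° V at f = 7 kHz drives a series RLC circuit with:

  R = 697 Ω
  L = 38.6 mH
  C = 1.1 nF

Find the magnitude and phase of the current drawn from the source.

Step 1 — Angular frequency: ω = 2π·f = 2π·7000 = 4.398e+04 rad/s.
Step 2 — Component impedances:
  R: Z = R = 697 Ω
  L: Z = jωL = j·4.398e+04·0.0386 = 0 + j1698 Ω
  C: Z = 1/(jωC) = -j/(ω·C) = 0 - j2.067e+04 Ω
Step 3 — Series combination: Z_total = R + L + C = 697 - j1.897e+04 Ω = 1.898e+04∠-87.9° Ω.
Step 4 — Source phasor: V = 12∠108.8° V = -3.867 + j11.36 V.
Step 5 — Ohm's law: I = V / Z_total = (-3.867 + j11.36) / (697 - j1.897e+04) = -0.0006054 - j0.0001816 A.
Step 6 — Convert to polar: |I| = 0.0006321 A, ∠I = -163.3°.

I = 0.0006321∠-163.3° A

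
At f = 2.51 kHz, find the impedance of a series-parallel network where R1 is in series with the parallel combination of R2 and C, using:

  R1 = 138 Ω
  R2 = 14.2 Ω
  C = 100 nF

Step 1 — Angular frequency: ω = 2π·f = 2π·2510 = 1.577e+04 rad/s.
Step 2 — Component impedances:
  R1: Z = R = 138 Ω
  R2: Z = R = 14.2 Ω
  C: Z = 1/(jωC) = -j/(ω·C) = 0 - j634.1 Ω
Step 3 — Parallel branch: R2 || C = 1/(1/R2 + 1/C) = 14.19 - j0.3178 Ω.
Step 4 — Series with R1: Z_total = R1 + (R2 || C) = 152.2 - j0.3178 Ω = 152.2∠-0.1° Ω.

Z = 152.2 - j0.3178 Ω = 152.2∠-0.1° Ω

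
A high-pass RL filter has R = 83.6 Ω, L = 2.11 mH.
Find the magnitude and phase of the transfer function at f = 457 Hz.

Step 1 — Angular frequency: ω = 2π·457 = 2871 rad/s.
Step 2 — Transfer function: H(jω) = jωL/(R + jωL).
Step 3 — Numerator jωL = j·6.059; denominator R + jωL = 83.6 + j6.059.
Step 4 — H = 0.005225 + j0.07209.
Step 5 — Magnitude: |H| = 0.07228 (-22.8 dB); phase: φ = 85.9°.

|H| = 0.07228 (-22.8 dB), φ = 85.9°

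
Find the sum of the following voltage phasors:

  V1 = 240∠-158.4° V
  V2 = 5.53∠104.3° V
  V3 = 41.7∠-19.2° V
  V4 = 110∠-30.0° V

Step 1 — Convert each phasor to rectangular form:
  V1 = 240·(cos(-158.4°) + j·sin(-158.4°)) = -223.1 - j88.35 V
  V2 = 5.53·(cos(104.3°) + j·sin(104.3°)) = -1.366 + j5.359 V
  V3 = 41.7·(cos(-19.2°) + j·sin(-19.2°)) = 39.38 - j13.71 V
  V4 = 110·(cos(-30.0°) + j·sin(-30.0°)) = 95.26 - j55 V
Step 2 — Sum components: V_total = -89.87 - j151.7 V.
Step 3 — Convert to polar: |V_total| = 176.3 V, ∠V_total = -120.6°.

V_total = 176.3∠-120.6° V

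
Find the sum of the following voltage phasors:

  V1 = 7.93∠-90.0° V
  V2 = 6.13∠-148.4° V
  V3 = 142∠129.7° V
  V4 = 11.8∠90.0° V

Step 1 — Convert each phasor to rectangular form:
  V1 = 7.93·(cos(-90.0°) + j·sin(-90.0°)) = 0 - j7.93 V
  V2 = 6.13·(cos(-148.4°) + j·sin(-148.4°)) = -5.221 - j3.212 V
  V3 = 142·(cos(129.7°) + j·sin(129.7°)) = -90.71 + j109.3 V
  V4 = 11.8·(cos(90.0°) + j·sin(90.0°)) = 0 + j11.8 V
Step 2 — Sum components: V_total = -95.93 + j109.9 V.
Step 3 — Convert to polar: |V_total| = 145.9 V, ∠V_total = 131.1°.

V_total = 145.9∠131.1° V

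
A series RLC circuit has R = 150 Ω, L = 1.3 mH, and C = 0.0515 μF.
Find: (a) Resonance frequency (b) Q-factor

Step 1 — Resonance condition Im(Z)=0 gives ω₀ = 1/√(LC).
Step 2 — ω₀ = 1/√(0.0013·5.15e-08) = 1.222e+05 rad/s.
Step 3 — f₀ = ω₀/(2π) = 1.945e+04 Hz.
Step 4 — Series Q: Q = ω₀L/R = 1.222e+05·0.0013/150 = 1.059.

(a) f₀ = 1.945e+04 Hz  (b) Q = 1.059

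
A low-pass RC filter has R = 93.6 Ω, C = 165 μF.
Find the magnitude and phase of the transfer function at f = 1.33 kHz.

Step 1 — Angular frequency: ω = 2π·1330 = 8357 rad/s.
Step 2 — Transfer function: H(jω) = 1/(1 + jωRC).
Step 3 — Denominator: 1 + jωRC = 1 + j·8357·93.6·0.000165 = 1 + j129.1.
Step 4 — H = 6.003e-05 - j0.007748.
Step 5 — Magnitude: |H| = 0.007748 (-42.2 dB); phase: φ = -89.6°.

|H| = 0.007748 (-42.2 dB), φ = -89.6°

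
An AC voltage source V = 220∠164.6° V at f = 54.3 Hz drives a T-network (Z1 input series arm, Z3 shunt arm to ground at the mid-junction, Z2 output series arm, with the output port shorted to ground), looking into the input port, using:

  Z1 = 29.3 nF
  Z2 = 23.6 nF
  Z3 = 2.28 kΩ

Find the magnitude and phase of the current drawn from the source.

Step 1 — Angular frequency: ω = 2π·f = 2π·54.3 = 341.2 rad/s.
Step 2 — Component impedances:
  Z1: Z = 1/(jωC) = -j/(ω·C) = 0 - j1e+05 Ω
  Z2: Z = 1/(jωC) = -j/(ω·C) = 0 - j1.242e+05 Ω
  Z3: Z = R = 2280 Ω
Step 3 — With the output port shorted to ground, the output series arm Z2 runs from the junction to ground; the shunt arm Z3 also runs from the junction to ground. They appear in parallel: Z3 || Z2 = 2279 - j41.84 Ω.
Step 4 — Series with input arm Z1: Z_in = Z1 + (Z3 || Z2) = 2279 - j1.001e+05 Ω = 1.001e+05∠-88.7° Ω.
Step 5 — Source phasor: V = 220∠164.6° V = -212.1 + j58.42 V.
Step 6 — Ohm's law: I = V / Z_total = (-212.1 + j58.42) / (2279 - j1.001e+05) = -0.0006317 - j0.002105 A.
Step 7 — Convert to polar: |I| = 0.002198 A, ∠I = -106.7°.

I = 0.002198∠-106.7° A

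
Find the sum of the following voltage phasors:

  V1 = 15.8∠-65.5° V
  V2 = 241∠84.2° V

Step 1 — Convert each phasor to rectangular form:
  V1 = 15.8·(cos(-65.5°) + j·sin(-65.5°)) = 6.552 - j14.38 V
  V2 = 241·(cos(84.2°) + j·sin(84.2°)) = 24.35 + j239.8 V
Step 2 — Sum components: V_total = 30.91 + j225.4 V.
Step 3 — Convert to polar: |V_total| = 227.5 V, ∠V_total = 82.2°.

V_total = 227.5∠82.2° V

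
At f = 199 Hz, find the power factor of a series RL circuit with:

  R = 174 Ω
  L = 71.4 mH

Step 1 — Angular frequency: ω = 2π·f = 2π·199 = 1250 rad/s.
Step 2 — Component impedances:
  R: Z = R = 174 Ω
  L: Z = jωL = j·1250·0.0714 = 0 + j89.28 Ω
Step 3 — Series combination: Z_total = R + L = 174 + j89.28 Ω = 195.6∠27.2° Ω.
Step 4 — Power factor: PF = cos(φ) = Re(Z)/|Z| = 174/195.57 = 0.8897.
Step 5 — Type: Im(Z) = 89.28 ⇒ lagging (phase φ = 27.2°).

PF = 0.8897 (lagging, φ = 27.2°)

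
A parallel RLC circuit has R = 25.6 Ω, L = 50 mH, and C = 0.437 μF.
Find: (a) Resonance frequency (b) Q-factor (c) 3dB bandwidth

Step 1 — Resonance: ω₀ = 1/√(LC) = 1/√(0.05·4.37e-07) = 6765 rad/s.
Step 2 — f₀ = ω₀/(2π) = 1077 Hz.
Step 3 — Parallel Q: Q = R/(ω₀L) = 25.6/(6765·0.05) = 0.07568.
Step 4 — Bandwidth: Δω = ω₀/Q = 8.939e+04 rad/s; BW = Δω/(2π) = 1.423e+04 Hz.

(a) f₀ = 1077 Hz  (b) Q = 0.07568  (c) BW = 1.423e+04 Hz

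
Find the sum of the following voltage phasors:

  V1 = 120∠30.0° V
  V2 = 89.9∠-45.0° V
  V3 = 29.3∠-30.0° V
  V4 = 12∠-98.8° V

Step 1 — Convert each phasor to rectangular form:
  V1 = 120·(cos(30.0°) + j·sin(30.0°)) = 103.9 + j60 V
  V2 = 89.9·(cos(-45.0°) + j·sin(-45.0°)) = 63.57 - j63.57 V
  V3 = 29.3·(cos(-30.0°) + j·sin(-30.0°)) = 25.37 - j14.65 V
  V4 = 12·(cos(-98.8°) + j·sin(-98.8°)) = -1.836 - j11.86 V
Step 2 — Sum components: V_total = 191 - j30.08 V.
Step 3 — Convert to polar: |V_total| = 193.4 V, ∠V_total = -8.9°.

V_total = 193.4∠-8.9° V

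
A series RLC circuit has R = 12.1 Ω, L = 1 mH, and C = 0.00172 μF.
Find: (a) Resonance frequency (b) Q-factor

Step 1 — Resonance condition Im(Z)=0 gives ω₀ = 1/√(LC).
Step 2 — ω₀ = 1/√(0.001·1.72e-09) = 7.625e+05 rad/s.
Step 3 — f₀ = ω₀/(2π) = 1.214e+05 Hz.
Step 4 — Series Q: Q = ω₀L/R = 7.625e+05·0.001/12.1 = 63.02.

(a) f₀ = 1.214e+05 Hz  (b) Q = 63.02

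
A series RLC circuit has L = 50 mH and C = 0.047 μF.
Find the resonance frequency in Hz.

Step 1 — Resonance condition Im(Z)=0 gives ω₀ = 1/√(LC).
Step 2 — ω₀ = 1/√(0.05·4.7e-08) = 2.063e+04 rad/s.
Step 3 — f₀ = ω₀/(2π) = 3283 Hz.

f₀ = 3283 Hz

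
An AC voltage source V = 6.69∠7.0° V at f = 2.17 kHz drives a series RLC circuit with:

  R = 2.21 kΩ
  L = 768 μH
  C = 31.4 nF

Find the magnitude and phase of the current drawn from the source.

Step 1 — Angular frequency: ω = 2π·f = 2π·2170 = 1.363e+04 rad/s.
Step 2 — Component impedances:
  R: Z = R = 2210 Ω
  L: Z = jωL = j·1.363e+04·0.000768 = 0 + j10.47 Ω
  C: Z = 1/(jωC) = -j/(ω·C) = 0 - j2336 Ω
Step 3 — Series combination: Z_total = R + L + C = 2210 - j2325 Ω = 3208∠-46.5° Ω.
Step 4 — Source phasor: V = 6.69∠7.0° V = 6.64 + j0.8153 V.
Step 5 — Ohm's law: I = V / Z_total = (6.64 + j0.8153) / (2210 - j2325) = 0.001242 + j0.001675 A.
Step 6 — Convert to polar: |I| = 0.002085 A, ∠I = 53.5°.

I = 0.002085∠53.5° A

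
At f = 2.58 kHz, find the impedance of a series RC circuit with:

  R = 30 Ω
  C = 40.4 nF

Step 1 — Angular frequency: ω = 2π·f = 2π·2580 = 1.621e+04 rad/s.
Step 2 — Component impedances:
  R: Z = R = 30 Ω
  C: Z = 1/(jωC) = -j/(ω·C) = 0 - j1527 Ω
Step 3 — Series combination: Z_total = R + C = 30 - j1527 Ω = 1527∠-88.9° Ω.

Z = 30 - j1527 Ω = 1527∠-88.9° Ω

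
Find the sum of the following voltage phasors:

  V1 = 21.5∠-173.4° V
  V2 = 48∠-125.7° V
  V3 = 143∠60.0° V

Step 1 — Convert each phasor to rectangular form:
  V1 = 21.5·(cos(-173.4°) + j·sin(-173.4°)) = -21.36 - j2.471 V
  V2 = 48·(cos(-125.7°) + j·sin(-125.7°)) = -28.01 - j38.98 V
  V3 = 143·(cos(60.0°) + j·sin(60.0°)) = 71.5 + j123.8 V
Step 2 — Sum components: V_total = 22.13 + j82.39 V.
Step 3 — Convert to polar: |V_total| = 85.31 V, ∠V_total = 75.0°.

V_total = 85.31∠75.0° V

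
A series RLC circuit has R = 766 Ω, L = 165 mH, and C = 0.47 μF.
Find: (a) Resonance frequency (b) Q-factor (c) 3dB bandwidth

Step 1 — Resonance: ω₀ = 1/√(LC) = 1/√(0.165·4.7e-07) = 3591 rad/s.
Step 2 — f₀ = ω₀/(2π) = 571.5 Hz.
Step 3 — Series Q: Q = ω₀L/R = 3591·0.165/766 = 0.7735.
Step 4 — Bandwidth: Δω = ω₀/Q = 4642 rad/s; BW = Δω/(2π) = 738.9 Hz.

(a) f₀ = 571.5 Hz  (b) Q = 0.7735  (c) BW = 738.9 Hz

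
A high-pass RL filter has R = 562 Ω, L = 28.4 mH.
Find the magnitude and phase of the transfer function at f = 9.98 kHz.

Step 1 — Angular frequency: ω = 2π·9980 = 6.271e+04 rad/s.
Step 2 — Transfer function: H(jω) = jωL/(R + jωL).
Step 3 — Numerator jωL = j·1781; denominator R + jωL = 562 + j1781.
Step 4 — H = 0.9094 + j0.287.
Step 5 — Magnitude: |H| = 0.9536 (-0.4 dB); phase: φ = 17.5°.

|H| = 0.9536 (-0.4 dB), φ = 17.5°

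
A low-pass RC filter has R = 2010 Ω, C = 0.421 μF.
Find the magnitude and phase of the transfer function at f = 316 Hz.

Step 1 — Angular frequency: ω = 2π·316 = 1985 rad/s.
Step 2 — Transfer function: H(jω) = 1/(1 + jωRC).
Step 3 — Denominator: 1 + jωRC = 1 + j·1985·2010·4.21e-07 = 1 + j1.68.
Step 4 — H = 0.2616 - j0.4395.
Step 5 — Magnitude: |H| = 0.5115 (-5.8 dB); phase: φ = -59.2°.

|H| = 0.5115 (-5.8 dB), φ = -59.2°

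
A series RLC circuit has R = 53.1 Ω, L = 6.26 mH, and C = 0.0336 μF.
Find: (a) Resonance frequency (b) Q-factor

Step 1 — Resonance condition Im(Z)=0 gives ω₀ = 1/√(LC).
Step 2 — ω₀ = 1/√(0.00626·3.36e-08) = 6.895e+04 rad/s.
Step 3 — f₀ = ω₀/(2π) = 1.097e+04 Hz.
Step 4 — Series Q: Q = ω₀L/R = 6.895e+04·0.00626/53.1 = 8.129.

(a) f₀ = 1.097e+04 Hz  (b) Q = 8.129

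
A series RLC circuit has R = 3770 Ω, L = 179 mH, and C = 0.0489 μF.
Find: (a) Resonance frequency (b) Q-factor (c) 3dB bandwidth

Step 1 — Resonance: ω₀ = 1/√(LC) = 1/√(0.179·4.89e-08) = 1.069e+04 rad/s.
Step 2 — f₀ = ω₀/(2π) = 1701 Hz.
Step 3 — Series Q: Q = ω₀L/R = 1.069e+04·0.179/3770 = 0.5075.
Step 4 — Bandwidth: Δω = ω₀/Q = 2.106e+04 rad/s; BW = Δω/(2π) = 3352 Hz.

(a) f₀ = 1701 Hz  (b) Q = 0.5075  (c) BW = 3352 Hz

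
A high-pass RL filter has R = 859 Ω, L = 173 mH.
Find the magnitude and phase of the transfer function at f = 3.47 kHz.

Step 1 — Angular frequency: ω = 2π·3470 = 2.18e+04 rad/s.
Step 2 — Transfer function: H(jω) = jωL/(R + jωL).
Step 3 — Numerator jωL = j·3772; denominator R + jωL = 859 + j3772.
Step 4 — H = 0.9507 + j0.2165.
Step 5 — Magnitude: |H| = 0.975 (-0.2 dB); phase: φ = 12.8°.

|H| = 0.975 (-0.2 dB), φ = 12.8°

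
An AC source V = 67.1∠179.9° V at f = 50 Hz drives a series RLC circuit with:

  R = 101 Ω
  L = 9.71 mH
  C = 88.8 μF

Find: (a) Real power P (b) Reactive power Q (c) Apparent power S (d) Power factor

Step 1 — Angular frequency: ω = 2π·f = 2π·50 = 314.2 rad/s.
Step 2 — Component impedances:
  R: Z = R = 101 Ω
  L: Z = jωL = j·314.2·0.00971 = 0 + j3.05 Ω
  C: Z = 1/(jωC) = -j/(ω·C) = 0 - j35.85 Ω
Step 3 — Series combination: Z_total = R + L + C = 101 - j32.8 Ω = 106.2∠-18.0° Ω.
Step 4 — Source phasor: V = 67.1∠179.9° V = -67.1 + j0.1171 V.
Step 5 — Current: I = V / Z = -0.6013 - j0.1941 A = 0.6319∠-162.1° A.
Step 6 — Complex power: S = V·I* = 40.33 - j13.09 VA.
Step 7 — Real power: P = Re(S) = 40.33 W.
Step 8 — Reactive power: Q = Im(S) = -13.09 VAR.
Step 9 — Apparent power: |S| = 42.4 VA.
Step 10 — Power factor: PF = P/|S| = 0.9511 (leading).

(a) P = 40.33 W  (b) Q = -13.09 VAR  (c) S = 42.4 VA  (d) PF = 0.9511 (leading)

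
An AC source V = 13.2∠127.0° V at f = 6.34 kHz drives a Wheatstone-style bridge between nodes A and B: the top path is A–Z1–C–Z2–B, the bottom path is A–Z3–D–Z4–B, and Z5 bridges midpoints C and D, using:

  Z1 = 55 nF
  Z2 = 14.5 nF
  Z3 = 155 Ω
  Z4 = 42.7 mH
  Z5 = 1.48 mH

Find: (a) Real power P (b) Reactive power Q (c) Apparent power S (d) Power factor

Step 1 — Angular frequency: ω = 2π·f = 2π·6340 = 3.984e+04 rad/s.
Step 2 — Component impedances:
  Z1: Z = 1/(jωC) = -j/(ω·C) = 0 - j456.4 Ω
  Z2: Z = 1/(jωC) = -j/(ω·C) = 0 - j1731 Ω
  Z3: Z = R = 155 Ω
  Z4: Z = jωL = j·3.984e+04·0.0427 = 0 + j1701 Ω
  Z5: Z = jωL = j·3.984e+04·0.00148 = 0 + j58.96 Ω
Step 3 — Bridge requires nodal analysis (the Z5 bridge couples midpoints C and D, so the two paths cannot be reduced to a simple series/parallel combination). Setting node B to ground and injecting 1 A at node A, the 3-node admittance system at A, C, D solves to V_A = Z_AB = 8534 - j7.819e+04 Ω = 7.865e+04∠-83.8° Ω.
Step 4 — Source phasor: V = 13.2∠127.0° V = -7.944 + j10.54 V.
Step 5 — Current: I = V / Z = -0.0001442 - j8.586e-05 A = 0.0001678∠-149.2° A.
Step 6 — Complex power: S = V·I* = 0.0002404 - j0.002202 VA.
Step 7 — Real power: P = Re(S) = 0.0002404 W.
Step 8 — Reactive power: Q = Im(S) = -0.002202 VAR.
Step 9 — Apparent power: |S| = 0.002215 VA.
Step 10 — Power factor: PF = P/|S| = 0.1085 (leading).

(a) P = 0.0002404 W  (b) Q = -0.002202 VAR  (c) S = 0.002215 VA  (d) PF = 0.1085 (leading)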